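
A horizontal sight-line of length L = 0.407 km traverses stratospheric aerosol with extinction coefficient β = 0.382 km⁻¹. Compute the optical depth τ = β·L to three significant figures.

0.155

τ = β·L = 0.382 × 0.407 = 0.1555.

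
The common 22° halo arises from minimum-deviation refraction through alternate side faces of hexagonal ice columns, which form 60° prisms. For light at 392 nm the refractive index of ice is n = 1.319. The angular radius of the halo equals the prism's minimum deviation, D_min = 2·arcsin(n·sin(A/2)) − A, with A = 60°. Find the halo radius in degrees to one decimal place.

22.5°

n·sin(A/2) = 1.319 × sin 30° = 1.319 × 0.5000 = 0.6595.
D_min = 2·arcsin(0.6595) − 60° = 2 × 41.262° − 60° = 22.524°.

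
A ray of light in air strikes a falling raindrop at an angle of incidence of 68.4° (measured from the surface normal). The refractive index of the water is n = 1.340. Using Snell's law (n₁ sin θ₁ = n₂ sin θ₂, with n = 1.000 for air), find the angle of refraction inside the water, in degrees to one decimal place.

Snell: sin θ_r = sin θ_i / n = sin 68.4° / 1.340 = 0.9298 / 1.340 = 0.6939.
θ_r = arcsin(0.6939) = 43.94°.

43.9°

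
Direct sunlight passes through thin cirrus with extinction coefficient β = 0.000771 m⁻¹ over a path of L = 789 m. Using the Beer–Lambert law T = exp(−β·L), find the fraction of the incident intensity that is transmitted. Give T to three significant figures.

τ = β·L = 0.000771 × 789 = 0.6083.
T = exp(−0.6083) = 0.5443.

0.544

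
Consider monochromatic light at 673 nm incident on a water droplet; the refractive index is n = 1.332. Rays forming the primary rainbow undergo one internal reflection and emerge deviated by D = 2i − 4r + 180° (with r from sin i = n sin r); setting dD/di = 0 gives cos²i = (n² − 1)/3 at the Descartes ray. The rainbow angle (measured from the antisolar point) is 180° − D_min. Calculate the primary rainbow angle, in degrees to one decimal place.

cos²i = (1.77422 − 1)/3 = 0.25807; i = arccos(0.50801) = 59.469°.
sin r = sin 59.469°/1.332 = 0.64666; r = 40.290°.
D_min = 2·59.469° − 4·40.290° + 180° = 137.776°.
Rainbow angle = 180° − D_min = 42.224°.

42.2°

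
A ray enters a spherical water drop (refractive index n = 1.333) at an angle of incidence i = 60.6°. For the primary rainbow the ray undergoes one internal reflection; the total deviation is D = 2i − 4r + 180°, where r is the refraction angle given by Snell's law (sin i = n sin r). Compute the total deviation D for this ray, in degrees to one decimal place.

sin r = sin 60.6° / 1.333 = 0.8712/1.333 = 0.6536; r = 40.81°.
D = 2·60.6° − 4·40.81° + 180° = 121.20° − 163.25° + 180° = 137.95°.

138.0°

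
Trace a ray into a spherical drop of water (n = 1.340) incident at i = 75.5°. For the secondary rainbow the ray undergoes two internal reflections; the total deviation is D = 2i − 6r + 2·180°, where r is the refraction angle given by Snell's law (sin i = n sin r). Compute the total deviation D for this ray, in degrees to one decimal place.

233.4°

sin r = sin 75.5° / 1.340 = 0.9681/1.340 = 0.7225; r = 46.26°.
D = 2·75.5° − 6·46.26° + 2·180° = 151.00° − 277.57° + 360° = 233.43°.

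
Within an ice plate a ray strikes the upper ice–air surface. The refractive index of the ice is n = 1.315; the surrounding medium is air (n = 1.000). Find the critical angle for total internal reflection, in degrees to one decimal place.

sin θ_c = n_air / n = 1.000 / 1.315 = 0.7605.
θ_c = arcsin(0.7605) = 49.50°.

49.5°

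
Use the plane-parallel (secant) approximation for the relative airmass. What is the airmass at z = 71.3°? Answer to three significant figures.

3.12

X = sec z = 1/cos 71.3° = 1/0.3206 = 3.1190.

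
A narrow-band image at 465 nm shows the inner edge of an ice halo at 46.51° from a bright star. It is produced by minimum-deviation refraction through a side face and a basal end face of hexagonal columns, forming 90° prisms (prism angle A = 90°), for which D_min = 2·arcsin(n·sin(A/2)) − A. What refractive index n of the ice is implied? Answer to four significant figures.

Rearranging: n = sin((D_min + A)/2) / sin(A/2).
(D_min + A)/2 = (46.51° + 90°)/2 = 68.255°.
n = sin 68.255° / sin 45° = 0.9288 / 0.7071 = 1.3136.

1.314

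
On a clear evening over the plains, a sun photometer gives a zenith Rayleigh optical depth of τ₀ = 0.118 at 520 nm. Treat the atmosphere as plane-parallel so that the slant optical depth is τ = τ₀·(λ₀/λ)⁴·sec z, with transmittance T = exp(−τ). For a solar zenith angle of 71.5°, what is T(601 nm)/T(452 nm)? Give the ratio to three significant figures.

Airmass: sec 71.5° = 3.1515.
τ(601 nm) = 0.118 × (520/601)⁴ × 3.1515 = 0.118 × 0.5604 × 3.1515 = 0.2084.
τ(452 nm) = 0.118 × (520/452)⁴ × 3.1515 = 0.118 × 1.7517 × 3.1515 = 0.6514.
T(601)/T(452) = exp(τ_B − τ_A) = exp(0.4430) = 1.5574.

1.56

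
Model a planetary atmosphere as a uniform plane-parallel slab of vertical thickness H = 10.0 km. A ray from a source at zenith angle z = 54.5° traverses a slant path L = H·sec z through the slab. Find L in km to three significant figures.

sec z = 1/cos 54.5° = 1.7221.
L = 10.0 × 1.7221 = 17.221 km.

17.2 km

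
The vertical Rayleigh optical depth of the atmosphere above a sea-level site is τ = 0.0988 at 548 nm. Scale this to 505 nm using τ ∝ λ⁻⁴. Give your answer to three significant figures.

τ(505 nm) = τ(548 nm) × (548/505)⁴ = 0.0988 × (1.0851)⁴ = 0.0988 × 1.3866 = 0.1370.

0.137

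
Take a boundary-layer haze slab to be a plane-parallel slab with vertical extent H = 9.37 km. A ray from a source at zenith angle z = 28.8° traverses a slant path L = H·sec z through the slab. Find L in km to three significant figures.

10.7 km

sec z = 1/cos 28.8° = 1.1412.
L = 9.37 × 1.1412 = 10.693 km.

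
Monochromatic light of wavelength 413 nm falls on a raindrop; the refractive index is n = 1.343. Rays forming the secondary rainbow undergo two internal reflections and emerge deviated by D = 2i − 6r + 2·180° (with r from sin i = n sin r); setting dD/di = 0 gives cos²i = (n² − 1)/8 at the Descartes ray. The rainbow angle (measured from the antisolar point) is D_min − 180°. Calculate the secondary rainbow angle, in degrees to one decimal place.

cos²i = (1.80365 − 1)/8 = 0.10046; i = arccos(0.31695) = 71.522°.
sin r = sin 71.522°/1.343 = 0.70621; r = 44.928°.
D_min = 2·71.522° − 6·44.928° + 360° = 233.478°.
Rainbow angle = D_min − 180° = 53.478°.

53.5°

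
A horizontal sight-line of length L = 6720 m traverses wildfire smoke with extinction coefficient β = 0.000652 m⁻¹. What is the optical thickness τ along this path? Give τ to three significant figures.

4.38

τ = β·L = 0.000652 × 6720 = 4.3814.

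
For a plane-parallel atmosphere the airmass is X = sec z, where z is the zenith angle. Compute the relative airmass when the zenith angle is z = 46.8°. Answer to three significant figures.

1.46

X = sec z = 1/cos 46.8° = 1/0.6845 = 1.4608.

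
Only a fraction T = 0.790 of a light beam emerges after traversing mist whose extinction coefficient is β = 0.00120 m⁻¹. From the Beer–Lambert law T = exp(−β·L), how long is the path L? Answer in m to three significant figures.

Beer–Lambert: T = exp(−βL) ⇒ L = −ln(T)/β = −ln(0.790)/0.00120 = 0.2357/0.00120 = 196.4 m.

196 m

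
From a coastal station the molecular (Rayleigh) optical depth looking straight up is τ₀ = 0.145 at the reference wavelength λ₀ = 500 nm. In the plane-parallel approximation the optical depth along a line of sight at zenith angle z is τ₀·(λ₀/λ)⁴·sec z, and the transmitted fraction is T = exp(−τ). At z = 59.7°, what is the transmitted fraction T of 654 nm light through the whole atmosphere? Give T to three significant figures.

sec 59.7° = 1.9821.
τ = 0.145 × (500/654)⁴ × 1.9821 = 0.145 × 0.3416 × 1.9821 = 0.0982.
T = exp(−0.0982) = 0.9065.

0.906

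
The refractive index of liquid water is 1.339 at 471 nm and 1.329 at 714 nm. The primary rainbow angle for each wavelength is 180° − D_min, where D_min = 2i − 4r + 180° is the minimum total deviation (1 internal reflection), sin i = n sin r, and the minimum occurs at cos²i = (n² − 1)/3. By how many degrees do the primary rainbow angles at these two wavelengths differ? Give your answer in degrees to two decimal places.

1.45°

At 471 nm (n = 1.339): cos²i = 0.26431 → i = 59.062°, r = 39.834°, D_min = 138.786°, rainbow angle = 41.214°.
At 714 nm (n = 1.329): cos²i = 0.25541 → i = 59.643°, r = 40.487°, D_min = 137.337°, rainbow angle = 42.663°.
Angular width = |41.214° − 42.663°| = 1.450°.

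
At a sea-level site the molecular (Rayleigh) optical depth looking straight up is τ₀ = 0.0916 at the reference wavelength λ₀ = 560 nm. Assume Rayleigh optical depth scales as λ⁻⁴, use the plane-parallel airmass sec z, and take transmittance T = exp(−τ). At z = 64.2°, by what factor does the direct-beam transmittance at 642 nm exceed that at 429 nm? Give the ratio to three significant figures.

Airmass: sec 64.2° = 2.2976.
τ(642 nm) = 0.0916 × (560/642)⁴ × 2.2976 = 0.0916 × 0.5789 × 2.2976 = 0.1218.
τ(429 nm) = 0.0916 × (560/429)⁴ × 2.2976 = 0.0916 × 2.9035 × 2.2976 = 0.6111.
T(642)/T(429) = exp(τ_B − τ_A) = exp(0.4892) = 1.6311.

1.63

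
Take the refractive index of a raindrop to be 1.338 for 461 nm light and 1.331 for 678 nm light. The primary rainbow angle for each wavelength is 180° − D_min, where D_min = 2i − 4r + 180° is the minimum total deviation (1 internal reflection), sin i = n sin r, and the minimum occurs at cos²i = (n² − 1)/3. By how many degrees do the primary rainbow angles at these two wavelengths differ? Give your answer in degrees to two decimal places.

1.01°

At 461 nm (n = 1.338): cos²i = 0.26341 → i = 59.120°, r = 39.899°, D_min = 138.643°, rainbow angle = 41.357°.
At 678 nm (n = 1.331): cos²i = 0.25719 → i = 59.527°, r = 40.356°, D_min = 137.630°, rainbow angle = 42.370°.
Angular width = |41.357° − 42.370°| = 1.013°.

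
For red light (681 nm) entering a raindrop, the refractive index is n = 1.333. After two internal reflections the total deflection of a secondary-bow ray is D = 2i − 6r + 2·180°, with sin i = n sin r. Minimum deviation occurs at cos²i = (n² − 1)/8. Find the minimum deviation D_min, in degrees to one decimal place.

230.9°

cos²i = (1.77689 − 1)/8 = 0.09711; i = arccos(0.31163) = 71.843°.
sin r = sin 71.843°/1.333 = 0.71283; r = 45.466°.
D_min = 2·71.843° − 6·45.466° + 360° = 230.891°.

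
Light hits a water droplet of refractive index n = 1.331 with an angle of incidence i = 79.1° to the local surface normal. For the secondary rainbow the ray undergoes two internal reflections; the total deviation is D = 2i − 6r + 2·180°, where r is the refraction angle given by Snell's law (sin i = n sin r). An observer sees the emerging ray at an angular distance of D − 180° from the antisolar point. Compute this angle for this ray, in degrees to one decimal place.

sin r = sin 79.1° / 1.331 = 0.9820/1.331 = 0.7378; r = 47.54°.
D = 2·79.1° − 6·47.54° + 2·180° = 158.20° − 285.25° + 360° = 232.95°.
Angle from antisolar point = D − 180° = 52.95°.

53.0°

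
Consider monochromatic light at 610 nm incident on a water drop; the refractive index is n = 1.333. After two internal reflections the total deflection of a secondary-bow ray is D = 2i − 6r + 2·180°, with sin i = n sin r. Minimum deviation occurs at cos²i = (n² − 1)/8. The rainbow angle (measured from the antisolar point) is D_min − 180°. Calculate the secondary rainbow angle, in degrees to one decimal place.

cos²i = (1.77689 − 1)/8 = 0.09711; i = arccos(0.31163) = 71.843°.
sin r = sin 71.843°/1.333 = 0.71283; r = 45.466°.
D_min = 2·71.843° − 6·45.466° + 360° = 230.891°.
Rainbow angle = D_min − 180° = 50.891°.

50.9°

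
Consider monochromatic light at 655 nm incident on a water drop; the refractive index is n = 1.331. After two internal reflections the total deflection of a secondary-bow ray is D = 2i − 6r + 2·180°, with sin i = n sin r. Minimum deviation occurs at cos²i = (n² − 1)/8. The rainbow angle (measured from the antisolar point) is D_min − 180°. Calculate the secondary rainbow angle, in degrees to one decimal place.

50.4°

cos²i = (1.77156 − 1)/8 = 0.09645; i = arccos(0.31056) = 71.907°.
sin r = sin 71.907°/1.331 = 0.71417; r = 45.575°.
D_min = 2·71.907° − 6·45.575° + 360° = 230.365°.
Rainbow angle = D_min − 180° = 50.365°.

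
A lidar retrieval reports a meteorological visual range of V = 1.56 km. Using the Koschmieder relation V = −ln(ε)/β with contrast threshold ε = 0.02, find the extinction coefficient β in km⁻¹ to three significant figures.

β = −ln(0.02) / V = 3.912 / 1.56 = 2.5077 km⁻¹.

2.51 km⁻¹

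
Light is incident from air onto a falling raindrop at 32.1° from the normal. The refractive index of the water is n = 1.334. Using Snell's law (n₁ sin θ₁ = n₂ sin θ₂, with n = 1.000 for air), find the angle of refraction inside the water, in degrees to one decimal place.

23.5°

Snell: sin θ_r = sin θ_i / n = sin 32.1° / 1.334 = 0.5314 / 1.334 = 0.3983.
θ_r = arcsin(0.3983) = 23.48°.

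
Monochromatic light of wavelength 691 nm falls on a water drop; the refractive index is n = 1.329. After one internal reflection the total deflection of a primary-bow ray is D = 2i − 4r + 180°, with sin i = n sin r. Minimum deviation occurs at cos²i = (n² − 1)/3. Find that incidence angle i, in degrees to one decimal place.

cos²i = (1.329² − 1)/3 = (1.76624 − 1)/3 = 0.25541.
cos i = 0.50538, so i = 59.643°.

59.6°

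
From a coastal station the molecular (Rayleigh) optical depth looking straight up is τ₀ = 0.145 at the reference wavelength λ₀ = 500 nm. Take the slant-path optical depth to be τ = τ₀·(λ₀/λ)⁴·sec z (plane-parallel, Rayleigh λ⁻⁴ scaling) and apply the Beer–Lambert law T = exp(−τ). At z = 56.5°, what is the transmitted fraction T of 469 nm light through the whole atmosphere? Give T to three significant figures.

0.712

sec 56.5° = 1.8118.
τ = 0.145 × (500/469)⁴ × 1.8118 = 0.145 × 1.2918 × 1.8118 = 0.3394.
T = exp(−0.3394) = 0.7122.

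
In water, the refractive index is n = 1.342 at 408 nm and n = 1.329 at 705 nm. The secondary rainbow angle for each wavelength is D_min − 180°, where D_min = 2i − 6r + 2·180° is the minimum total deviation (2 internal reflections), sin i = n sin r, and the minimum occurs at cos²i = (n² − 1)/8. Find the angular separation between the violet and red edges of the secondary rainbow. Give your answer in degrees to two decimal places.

At 408 nm (n = 1.342): cos²i = 0.10012 → i = 71.554°, r = 44.981°, D_min = 233.222°, rainbow angle = 53.222°.
At 705 nm (n = 1.329): cos²i = 0.09578 → i = 71.972°, r = 45.685°, D_min = 229.837°, rainbow angle = 49.837°.
Angular width = |53.222° − 49.837°| = 3.385°.

3.39°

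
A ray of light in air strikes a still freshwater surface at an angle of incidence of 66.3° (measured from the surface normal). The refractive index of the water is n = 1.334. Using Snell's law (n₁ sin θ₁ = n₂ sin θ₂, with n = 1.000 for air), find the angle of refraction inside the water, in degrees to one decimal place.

Snell: sin θ_r = sin θ_i / n = sin 66.3° / 1.334 = 0.9157 / 1.334 = 0.6864.
θ_r = arcsin(0.6864) = 43.35°.

43.3°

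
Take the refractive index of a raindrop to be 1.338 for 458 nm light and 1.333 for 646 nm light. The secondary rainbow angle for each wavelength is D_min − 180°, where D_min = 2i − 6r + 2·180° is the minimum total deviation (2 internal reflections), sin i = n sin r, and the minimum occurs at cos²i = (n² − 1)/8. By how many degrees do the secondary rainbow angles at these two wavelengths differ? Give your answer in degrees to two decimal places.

1.30°

At 458 nm (n = 1.338): cos²i = 0.09878 → i = 71.682°, r = 45.195°, D_min = 232.193°, rainbow angle = 52.193°.
At 646 nm (n = 1.333): cos²i = 0.09711 → i = 71.843°, r = 45.466°, D_min = 230.891°, rainbow angle = 50.891°.
Angular width = |52.193° − 50.891°| = 1.302°.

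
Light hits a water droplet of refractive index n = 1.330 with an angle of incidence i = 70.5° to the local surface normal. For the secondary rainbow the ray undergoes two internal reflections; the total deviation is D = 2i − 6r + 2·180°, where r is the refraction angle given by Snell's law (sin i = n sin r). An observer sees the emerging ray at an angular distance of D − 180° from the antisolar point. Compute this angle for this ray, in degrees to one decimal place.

sin r = sin 70.5° / 1.330 = 0.9426/1.330 = 0.7088; r = 45.13°.
D = 2·70.5° − 6·45.13° + 2·180° = 141.00° − 270.80° + 360° = 230.20°.
Angle from antisolar point = D − 180° = 50.20°.

50.2°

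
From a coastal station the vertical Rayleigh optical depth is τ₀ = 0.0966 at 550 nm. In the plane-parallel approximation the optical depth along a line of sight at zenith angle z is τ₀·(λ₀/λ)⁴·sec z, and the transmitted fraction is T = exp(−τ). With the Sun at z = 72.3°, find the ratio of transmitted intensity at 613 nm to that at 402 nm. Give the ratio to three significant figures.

2.48

Airmass: sec 72.3° = 3.2891.
τ(613 nm) = 0.0966 × (550/613)⁴ × 3.2891 = 0.0966 × 0.6481 × 3.2891 = 0.2059.
τ(402 nm) = 0.0966 × (550/402)⁴ × 3.2891 = 0.0966 × 3.5039 × 3.2891 = 1.1133.
T(613)/T(402) = exp(τ_B − τ_A) = exp(0.9074) = 2.4778.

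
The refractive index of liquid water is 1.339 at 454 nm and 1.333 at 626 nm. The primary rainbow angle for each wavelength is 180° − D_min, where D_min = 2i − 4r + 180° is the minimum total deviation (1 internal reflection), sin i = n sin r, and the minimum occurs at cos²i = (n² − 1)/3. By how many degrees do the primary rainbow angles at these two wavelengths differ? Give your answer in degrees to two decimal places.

At 454 nm (n = 1.339): cos²i = 0.26431 → i = 59.062°, r = 39.834°, D_min = 138.786°, rainbow angle = 41.214°.
At 626 nm (n = 1.333): cos²i = 0.25896 → i = 59.410°, r = 40.225°, D_min = 137.922°, rainbow angle = 42.078°.
Angular width = |41.214° − 42.078°| = 0.865°.

0.86°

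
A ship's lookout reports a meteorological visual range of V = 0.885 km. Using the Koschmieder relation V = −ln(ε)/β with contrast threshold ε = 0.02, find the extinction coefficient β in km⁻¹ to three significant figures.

β = −ln(0.02) / V = 3.912 / 0.885 = 4.4204 km⁻¹.

4.42 km⁻¹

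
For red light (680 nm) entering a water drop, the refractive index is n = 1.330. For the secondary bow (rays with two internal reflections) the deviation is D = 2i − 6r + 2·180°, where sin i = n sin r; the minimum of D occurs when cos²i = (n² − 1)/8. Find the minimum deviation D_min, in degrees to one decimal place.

cos²i = (1.76890 − 1)/8 = 0.09611; i = arccos(0.31002) = 71.940°.
sin r = sin 71.940°/1.330 = 0.71483; r = 45.630°.
D_min = 2·71.940° − 6·45.630° + 360° = 230.101°.

230.1°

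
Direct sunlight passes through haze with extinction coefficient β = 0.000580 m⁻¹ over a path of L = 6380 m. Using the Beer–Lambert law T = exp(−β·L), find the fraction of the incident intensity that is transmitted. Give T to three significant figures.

0.0247

τ = β·L = 0.000580 × 6380 = 3.7004.
T = exp(−3.7004) = 0.0247.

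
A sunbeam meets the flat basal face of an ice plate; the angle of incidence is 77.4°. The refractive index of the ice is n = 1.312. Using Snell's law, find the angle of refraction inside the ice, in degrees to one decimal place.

Snell: sin θ_r = sin θ_i / n = sin 77.4° / 1.312 = 0.9759 / 1.312 = 0.7438.
θ_r = arcsin(0.7438) = 48.06°.

48.1°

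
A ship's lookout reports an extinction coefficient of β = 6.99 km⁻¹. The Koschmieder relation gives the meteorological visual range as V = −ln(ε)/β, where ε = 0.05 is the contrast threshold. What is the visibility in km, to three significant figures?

V = −ln(0.05) / 6.99 = 2.996 / 6.99 = 0.4286 km.

0.429 km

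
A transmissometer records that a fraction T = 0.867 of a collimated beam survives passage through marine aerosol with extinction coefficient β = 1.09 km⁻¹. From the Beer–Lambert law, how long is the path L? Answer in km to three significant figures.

Beer–Lambert: T = exp(−βL) ⇒ L = −ln(T)/β = −ln(0.867)/1.09 = 0.1427/1.09 = 0.1309 km.

0.131 km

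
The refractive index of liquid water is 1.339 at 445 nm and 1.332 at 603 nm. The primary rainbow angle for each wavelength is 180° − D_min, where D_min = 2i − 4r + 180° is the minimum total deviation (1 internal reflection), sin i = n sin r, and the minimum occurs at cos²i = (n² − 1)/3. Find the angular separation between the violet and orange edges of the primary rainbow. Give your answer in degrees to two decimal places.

At 445 nm (n = 1.339): cos²i = 0.26431 → i = 59.062°, r = 39.834°, D_min = 138.786°, rainbow angle = 41.214°.
At 603 nm (n = 1.332): cos²i = 0.25807 → i = 59.469°, r = 40.290°, D_min = 137.776°, rainbow angle = 42.224°.
Angular width = |41.214° − 42.224°| = 1.010°.

1.01°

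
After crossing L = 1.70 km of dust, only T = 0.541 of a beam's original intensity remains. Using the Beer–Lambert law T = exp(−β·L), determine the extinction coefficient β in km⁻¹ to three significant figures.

0.361 km⁻¹

Beer–Lambert: T = exp(−βL) ⇒ β = −ln(T)/L = −ln(0.541)/1.70 = 0.6143/1.70 = 0.3614 km⁻¹.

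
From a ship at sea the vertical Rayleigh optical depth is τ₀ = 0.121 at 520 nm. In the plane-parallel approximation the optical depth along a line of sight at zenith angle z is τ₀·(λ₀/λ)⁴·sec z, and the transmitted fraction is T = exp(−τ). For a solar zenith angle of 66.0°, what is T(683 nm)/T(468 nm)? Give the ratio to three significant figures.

Airmass: sec 66.0° = 2.4586.
τ(683 nm) = 0.121 × (520/683)⁴ × 2.4586 = 0.121 × 0.3360 × 2.4586 = 0.1000.
τ(468 nm) = 0.121 × (520/468)⁴ × 2.4586 = 0.121 × 1.5242 × 2.4586 = 0.4534.
T(683)/T(468) = exp(τ_B − τ_A) = exp(0.3535) = 1.4240.

1.42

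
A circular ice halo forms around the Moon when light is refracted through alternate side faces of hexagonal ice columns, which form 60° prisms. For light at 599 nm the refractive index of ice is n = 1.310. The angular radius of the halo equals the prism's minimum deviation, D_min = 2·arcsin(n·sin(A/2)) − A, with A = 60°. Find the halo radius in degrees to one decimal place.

21.8°

n·sin(A/2) = 1.310 × sin 30° = 1.310 × 0.5000 = 0.6550.
D_min = 2·arcsin(0.6550) − 60° = 2 × 40.920° − 60° = 21.839°.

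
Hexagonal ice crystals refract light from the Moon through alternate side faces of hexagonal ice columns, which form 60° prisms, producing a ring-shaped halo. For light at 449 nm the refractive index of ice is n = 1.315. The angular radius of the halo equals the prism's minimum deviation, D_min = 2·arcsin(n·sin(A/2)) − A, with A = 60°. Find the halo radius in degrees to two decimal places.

n·sin(A/2) = 1.315 × sin 30° = 1.315 × 0.5000 = 0.6575.
D_min = 2·arcsin(0.6575) − 60° = 2 × 41.109° − 60° = 22.219°.

22.22°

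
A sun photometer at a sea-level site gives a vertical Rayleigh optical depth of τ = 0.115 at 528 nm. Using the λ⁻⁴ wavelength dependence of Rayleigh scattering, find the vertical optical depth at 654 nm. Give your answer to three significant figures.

τ(654 nm) = τ(528 nm) × (528/654)⁴ = 0.115 × (0.8073)⁴ = 0.115 × 0.4248 = 0.0489.

0.0489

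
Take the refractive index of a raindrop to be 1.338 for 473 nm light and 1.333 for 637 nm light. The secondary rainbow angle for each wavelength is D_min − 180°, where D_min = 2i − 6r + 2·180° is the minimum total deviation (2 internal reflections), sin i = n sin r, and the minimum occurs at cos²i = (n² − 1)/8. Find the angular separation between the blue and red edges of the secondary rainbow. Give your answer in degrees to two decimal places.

1.30°

At 473 nm (n = 1.338): cos²i = 0.09878 → i = 71.682°, r = 45.195°, D_min = 232.193°, rainbow angle = 52.193°.
At 637 nm (n = 1.333): cos²i = 0.09711 → i = 71.843°, r = 45.466°, D_min = 230.891°, rainbow angle = 50.891°.
Angular width = |52.193° − 50.891°| = 1.302°.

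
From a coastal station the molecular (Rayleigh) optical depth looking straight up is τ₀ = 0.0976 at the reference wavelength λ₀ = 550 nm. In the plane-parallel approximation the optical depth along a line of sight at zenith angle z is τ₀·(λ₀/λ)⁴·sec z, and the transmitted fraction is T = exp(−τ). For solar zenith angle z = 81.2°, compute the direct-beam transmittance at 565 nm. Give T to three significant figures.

sec 81.2° = 6.5366.
τ = 0.0976 × (550/565)⁴ × 6.5366 = 0.0976 × 0.8980 × 6.5366 = 0.5729.
T = exp(−0.5729) = 0.5639.

0.564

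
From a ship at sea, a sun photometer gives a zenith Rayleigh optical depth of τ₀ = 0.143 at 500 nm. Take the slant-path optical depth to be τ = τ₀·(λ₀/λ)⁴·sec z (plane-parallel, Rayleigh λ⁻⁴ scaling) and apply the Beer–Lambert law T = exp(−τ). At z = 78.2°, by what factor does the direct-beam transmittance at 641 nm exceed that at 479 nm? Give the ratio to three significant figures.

Airmass: sec 78.2° = 4.8901.
τ(641 nm) = 0.143 × (500/641)⁴ × 4.8901 = 0.143 × 0.3702 × 4.8901 = 0.2589.
τ(479 nm) = 0.143 × (500/479)⁴ × 4.8901 = 0.143 × 1.1872 × 4.8901 = 0.8302.
T(641)/T(479) = exp(τ_B − τ_A) = exp(0.5713) = 1.7706.

1.77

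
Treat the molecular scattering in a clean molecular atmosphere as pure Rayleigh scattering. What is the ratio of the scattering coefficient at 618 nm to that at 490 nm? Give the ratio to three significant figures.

0.395

Rayleigh scattering ∝ λ⁻⁴, so the ratio of coefficients is the inverse fourth power of the wavelength ratio.
σ(618)/σ(490) = (490/618)⁴ = (0.7929)⁴ = 0.3952.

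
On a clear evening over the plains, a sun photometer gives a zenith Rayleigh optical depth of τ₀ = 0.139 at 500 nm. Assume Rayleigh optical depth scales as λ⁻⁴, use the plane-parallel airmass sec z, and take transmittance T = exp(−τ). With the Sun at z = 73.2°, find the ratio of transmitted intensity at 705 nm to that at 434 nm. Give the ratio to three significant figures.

Airmass: sec 73.2° = 3.4598.
τ(705 nm) = 0.139 × (500/705)⁴ × 3.4598 = 0.139 × 0.2530 × 3.4598 = 0.1217.
τ(434 nm) = 0.139 × (500/434)⁴ × 3.4598 = 0.139 × 1.7617 × 3.4598 = 0.8472.
T(705)/T(434) = exp(τ_B − τ_A) = exp(0.7255) = 2.0658.

2.07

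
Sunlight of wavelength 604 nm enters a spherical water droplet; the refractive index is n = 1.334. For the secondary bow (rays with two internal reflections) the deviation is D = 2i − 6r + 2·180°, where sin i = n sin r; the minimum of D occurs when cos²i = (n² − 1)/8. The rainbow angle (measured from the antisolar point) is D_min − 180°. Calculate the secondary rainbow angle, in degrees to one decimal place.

cos²i = (1.77956 − 1)/8 = 0.09744; i = arccos(0.31216) = 71.810°.
sin r = sin 71.810°/1.334 = 0.71217; r = 45.411°.
D_min = 2·71.810° − 6·45.411° + 360° = 231.153°.
Rainbow angle = D_min − 180° = 51.153°.

51.2°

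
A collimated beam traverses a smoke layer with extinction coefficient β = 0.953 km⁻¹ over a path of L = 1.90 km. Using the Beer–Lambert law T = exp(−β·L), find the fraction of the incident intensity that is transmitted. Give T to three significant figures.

τ = β·L = 0.953 × 1.90 = 1.8107.
T = exp(−1.8107) = 0.1635.

0.164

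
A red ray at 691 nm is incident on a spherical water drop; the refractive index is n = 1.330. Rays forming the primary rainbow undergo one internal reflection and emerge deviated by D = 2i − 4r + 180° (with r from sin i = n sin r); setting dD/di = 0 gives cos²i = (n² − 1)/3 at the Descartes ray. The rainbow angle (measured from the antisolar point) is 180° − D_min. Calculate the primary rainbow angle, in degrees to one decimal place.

42.5°

cos²i = (1.76890 − 1)/3 = 0.25630; i = arccos(0.50626) = 59.585°.
sin r = sin 59.585°/1.330 = 0.64841; r = 40.422°.
D_min = 2·59.585° − 4·40.422° + 180° = 137.484°.
Rainbow angle = 180° − D_min = 42.516°.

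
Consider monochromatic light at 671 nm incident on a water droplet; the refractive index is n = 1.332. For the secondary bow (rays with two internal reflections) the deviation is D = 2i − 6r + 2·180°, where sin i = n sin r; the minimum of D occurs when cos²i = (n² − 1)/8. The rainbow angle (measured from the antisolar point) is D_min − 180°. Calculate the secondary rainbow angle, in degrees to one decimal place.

50.6°

cos²i = (1.77422 − 1)/8 = 0.09678; i = arccos(0.31109) = 71.875°.
sin r = sin 71.875°/1.332 = 0.71350; r = 45.520°.
D_min = 2·71.875° − 6·45.520° + 360° = 230.628°.
Rainbow angle = D_min − 180° = 50.628°.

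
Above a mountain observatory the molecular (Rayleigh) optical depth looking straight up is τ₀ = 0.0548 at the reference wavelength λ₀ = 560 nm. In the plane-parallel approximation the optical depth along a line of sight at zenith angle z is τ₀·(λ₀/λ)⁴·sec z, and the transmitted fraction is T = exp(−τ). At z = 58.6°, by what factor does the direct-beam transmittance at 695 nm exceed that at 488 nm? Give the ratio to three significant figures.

1.15

Airmass: sec 58.6° = 1.9194.
τ(695 nm) = 0.0548 × (560/695)⁴ × 1.9194 = 0.0548 × 0.4215 × 1.9194 = 0.0443.
τ(488 nm) = 0.0548 × (560/488)⁴ × 1.9194 = 0.0548 × 1.7341 × 1.9194 = 0.1824.
T(695)/T(488) = exp(τ_B − τ_A) = exp(0.1381) = 1.1480.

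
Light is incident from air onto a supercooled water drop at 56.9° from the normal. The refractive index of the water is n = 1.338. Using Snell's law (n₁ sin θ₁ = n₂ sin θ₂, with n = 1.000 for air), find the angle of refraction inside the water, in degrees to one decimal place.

Snell: sin θ_r = sin θ_i / n = sin 56.9° / 1.338 = 0.8377 / 1.338 = 0.6261.
θ_r = arcsin(0.6261) = 38.76°.

38.8°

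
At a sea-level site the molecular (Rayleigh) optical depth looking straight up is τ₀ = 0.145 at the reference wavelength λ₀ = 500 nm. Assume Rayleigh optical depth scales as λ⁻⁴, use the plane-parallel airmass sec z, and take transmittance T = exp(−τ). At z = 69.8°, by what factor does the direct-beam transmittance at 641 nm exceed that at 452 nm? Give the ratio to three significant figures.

Airmass: sec 69.8° = 2.8960.
τ(641 nm) = 0.145 × (500/641)⁴ × 2.8960 = 0.145 × 0.3702 × 2.8960 = 0.1555.
τ(452 nm) = 0.145 × (500/452)⁴ × 2.8960 = 0.145 × 1.4974 × 2.8960 = 0.6288.
T(641)/T(452) = exp(τ_B − τ_A) = exp(0.4733) = 1.6053.

1.61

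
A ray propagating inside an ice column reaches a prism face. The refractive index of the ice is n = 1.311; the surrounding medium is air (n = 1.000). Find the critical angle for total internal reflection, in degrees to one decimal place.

49.7°

sin θ_c = n_air / n = 1.000 / 1.311 = 0.7628.
θ_c = arcsin(0.7628) = 49.71°.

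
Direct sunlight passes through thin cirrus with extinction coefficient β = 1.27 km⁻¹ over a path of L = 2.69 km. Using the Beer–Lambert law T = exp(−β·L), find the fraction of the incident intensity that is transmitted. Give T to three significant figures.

τ = β·L = 1.27 × 2.69 = 3.4163.
T = exp(−3.4163) = 0.0328.

0.0328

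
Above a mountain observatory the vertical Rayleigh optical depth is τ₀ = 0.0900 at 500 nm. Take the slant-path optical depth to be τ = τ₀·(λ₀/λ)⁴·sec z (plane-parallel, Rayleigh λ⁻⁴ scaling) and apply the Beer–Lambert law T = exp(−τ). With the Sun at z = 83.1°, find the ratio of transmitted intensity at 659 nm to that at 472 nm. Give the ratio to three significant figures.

2.00

Airmass: sec 83.1° = 8.3238.
τ(659 nm) = 0.0900 × (500/659)⁴ × 8.3238 = 0.0900 × 0.3314 × 8.3238 = 0.2483.
τ(472 nm) = 0.0900 × (500/472)⁴ × 8.3238 = 0.0900 × 1.2593 × 8.3238 = 0.9434.
T(659)/T(472) = exp(τ_B − τ_A) = exp(0.6951) = 2.0039.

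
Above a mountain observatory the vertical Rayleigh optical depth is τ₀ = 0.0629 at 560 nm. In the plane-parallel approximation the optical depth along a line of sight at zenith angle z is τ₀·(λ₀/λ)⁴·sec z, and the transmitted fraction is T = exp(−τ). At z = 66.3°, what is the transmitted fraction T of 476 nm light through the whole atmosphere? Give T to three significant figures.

0.741

sec 66.3° = 2.4879.
τ = 0.0629 × (560/476)⁴ × 2.4879 = 0.0629 × 1.9157 × 2.4879 = 0.2998.
T = exp(−0.2998) = 0.7410.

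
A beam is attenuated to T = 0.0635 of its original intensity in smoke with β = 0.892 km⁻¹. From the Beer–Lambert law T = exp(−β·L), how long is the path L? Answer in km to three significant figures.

Beer–Lambert: T = exp(−βL) ⇒ L = −ln(T)/β = −ln(0.0635)/0.892 = 2.7567/0.892 = 3.09 km.

3.09 km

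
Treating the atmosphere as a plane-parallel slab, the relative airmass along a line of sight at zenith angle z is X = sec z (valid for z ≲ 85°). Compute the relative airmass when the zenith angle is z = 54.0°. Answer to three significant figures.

X = sec z = 1/cos 54.0° = 1/0.5878 = 1.7013.

1.70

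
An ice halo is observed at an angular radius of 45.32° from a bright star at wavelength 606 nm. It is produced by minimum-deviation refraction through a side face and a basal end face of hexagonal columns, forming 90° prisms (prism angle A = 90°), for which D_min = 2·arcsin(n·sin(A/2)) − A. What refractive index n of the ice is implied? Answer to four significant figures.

Rearranging: n = sin((D_min + A)/2) / sin(A/2).
(D_min + A)/2 = (45.32° + 90°)/2 = 67.660°.
n = sin 67.660° / sin 45° = 0.9249 / 0.7071 = 1.3081.

1.308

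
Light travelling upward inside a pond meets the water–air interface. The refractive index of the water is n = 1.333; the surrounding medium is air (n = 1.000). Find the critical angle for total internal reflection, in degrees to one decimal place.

48.6°

sin θ_c = n_air / n = 1.000 / 1.333 = 0.7502.
θ_c = arcsin(0.7502) = 48.61°.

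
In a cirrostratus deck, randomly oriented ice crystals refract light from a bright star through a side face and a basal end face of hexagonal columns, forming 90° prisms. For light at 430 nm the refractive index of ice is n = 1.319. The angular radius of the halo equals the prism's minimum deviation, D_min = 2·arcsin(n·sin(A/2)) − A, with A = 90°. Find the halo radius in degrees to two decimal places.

n·sin(A/2) = 1.319 × sin 45° = 1.319 × 0.7071 = 0.9327.
D_min = 2·arcsin(0.9327) − 90° = 2 × 68.856° − 90° = 47.711°.

47.71°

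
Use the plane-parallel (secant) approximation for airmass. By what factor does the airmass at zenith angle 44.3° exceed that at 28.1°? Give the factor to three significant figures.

X(44.3°)/X(28.1°) = sec 44.3° / sec 28.1° = cos 28.1° / cos 44.3° = 0.8821/0.7157 = 1.2325.

1.23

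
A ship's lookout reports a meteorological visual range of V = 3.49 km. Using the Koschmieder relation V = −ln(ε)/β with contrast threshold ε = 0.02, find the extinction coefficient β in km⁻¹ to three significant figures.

1.12 km⁻¹

β = −ln(0.02) / V = 3.912 / 3.49 = 1.1209 km⁻¹.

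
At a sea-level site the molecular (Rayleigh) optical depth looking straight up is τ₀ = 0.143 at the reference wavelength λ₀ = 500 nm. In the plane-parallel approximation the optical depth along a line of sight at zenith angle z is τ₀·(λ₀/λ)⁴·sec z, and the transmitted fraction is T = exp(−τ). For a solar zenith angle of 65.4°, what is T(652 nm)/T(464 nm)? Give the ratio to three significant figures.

1.41

Airmass: sec 65.4° = 2.4022.
τ(652 nm) = 0.143 × (500/652)⁴ × 2.4022 = 0.143 × 0.3459 × 2.4022 = 0.1188.
τ(464 nm) = 0.143 × (500/464)⁴ × 2.4022 = 0.143 × 1.3484 × 2.4022 = 0.4632.
T(652)/T(464) = exp(τ_B − τ_A) = exp(0.3444) = 1.4111.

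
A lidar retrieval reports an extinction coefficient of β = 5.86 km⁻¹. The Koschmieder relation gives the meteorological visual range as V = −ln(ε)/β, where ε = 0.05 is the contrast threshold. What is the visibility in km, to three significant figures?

V = −ln(0.05) / 5.86 = 2.996 / 5.86 = 0.5112 km.

0.511 km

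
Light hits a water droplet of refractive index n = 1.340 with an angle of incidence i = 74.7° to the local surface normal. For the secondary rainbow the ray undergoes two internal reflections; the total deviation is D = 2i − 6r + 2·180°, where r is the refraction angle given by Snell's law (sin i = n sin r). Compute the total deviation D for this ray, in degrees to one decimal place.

233.2°

sin r = sin 74.7° / 1.340 = 0.9646/1.340 = 0.7198; r = 46.04°.
D = 2·74.7° − 6·46.04° + 2·180° = 149.40° − 276.24° + 360° = 233.16°.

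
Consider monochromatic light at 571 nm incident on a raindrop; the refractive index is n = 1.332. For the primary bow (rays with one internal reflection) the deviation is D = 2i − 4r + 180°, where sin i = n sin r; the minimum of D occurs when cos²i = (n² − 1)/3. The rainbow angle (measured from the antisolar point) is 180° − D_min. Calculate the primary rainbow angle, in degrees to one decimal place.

cos²i = (1.77422 − 1)/3 = 0.25807; i = arccos(0.50801) = 59.469°.
sin r = sin 59.469°/1.332 = 0.64666; r = 40.290°.
D_min = 2·59.469° − 4·40.290° + 180° = 137.776°.
Rainbow angle = 180° − D_min = 42.224°.

42.2°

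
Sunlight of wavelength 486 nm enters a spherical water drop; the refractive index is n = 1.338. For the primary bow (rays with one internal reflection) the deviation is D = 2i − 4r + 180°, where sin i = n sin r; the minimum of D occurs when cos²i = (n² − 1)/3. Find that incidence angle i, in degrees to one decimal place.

cos²i = (1.338² − 1)/3 = (1.79024 − 1)/3 = 0.26341.
cos i = 0.51324, so i = 59.120°.

59.1°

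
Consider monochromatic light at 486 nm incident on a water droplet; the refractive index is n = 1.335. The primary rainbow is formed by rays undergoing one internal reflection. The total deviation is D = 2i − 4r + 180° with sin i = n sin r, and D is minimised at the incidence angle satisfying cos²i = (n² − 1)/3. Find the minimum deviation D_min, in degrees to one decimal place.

cos²i = (1.78222 − 1)/3 = 0.26074; i = arccos(0.51063) = 59.294°.
sin r = sin 59.294°/1.335 = 0.64405; r = 40.094°.
D_min = 2·59.294° − 4·40.094° + 180° = 138.212°.

138.2°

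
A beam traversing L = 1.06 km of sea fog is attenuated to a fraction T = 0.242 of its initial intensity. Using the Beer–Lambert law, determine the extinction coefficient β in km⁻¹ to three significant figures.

1.34 km⁻¹

Beer–Lambert: T = exp(−βL) ⇒ β = −ln(T)/L = −ln(0.242)/1.06 = 1.4188/1.06 = 1.339 km⁻¹.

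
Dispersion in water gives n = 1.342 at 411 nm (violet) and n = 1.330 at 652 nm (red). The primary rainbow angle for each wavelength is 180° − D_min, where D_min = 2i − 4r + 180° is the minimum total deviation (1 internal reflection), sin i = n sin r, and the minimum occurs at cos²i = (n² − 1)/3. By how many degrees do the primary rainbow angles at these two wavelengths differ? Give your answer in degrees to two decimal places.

At 411 nm (n = 1.342): cos²i = 0.26699 → i = 58.888°, r = 39.641°, D_min = 139.213°, rainbow angle = 40.787°.
At 652 nm (n = 1.330): cos²i = 0.25630 → i = 59.585°, r = 40.422°, D_min = 137.484°, rainbow angle = 42.516°.
Angular width = |40.787° − 42.516°| = 1.729°.

1.73°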